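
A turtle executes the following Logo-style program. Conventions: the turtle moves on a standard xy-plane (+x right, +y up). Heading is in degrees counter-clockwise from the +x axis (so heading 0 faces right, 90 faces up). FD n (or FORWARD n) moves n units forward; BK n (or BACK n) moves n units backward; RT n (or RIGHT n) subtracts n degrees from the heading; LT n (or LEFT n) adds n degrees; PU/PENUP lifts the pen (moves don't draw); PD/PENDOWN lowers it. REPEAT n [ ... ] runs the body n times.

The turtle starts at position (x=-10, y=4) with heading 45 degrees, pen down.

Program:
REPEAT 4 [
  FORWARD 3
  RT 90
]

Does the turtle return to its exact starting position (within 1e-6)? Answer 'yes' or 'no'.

Executing turtle program step by step:
Start: pos=(-10,4), heading=45, pen down
REPEAT 4 [
  -- iteration 1/4 --
  FD 3: (-10,4) -> (-7.879,6.121) [heading=45, draw]
  RT 90: heading 45 -> 315
  -- iteration 2/4 --
  FD 3: (-7.879,6.121) -> (-5.757,4) [heading=315, draw]
  RT 90: heading 315 -> 225
  -- iteration 3/4 --
  FD 3: (-5.757,4) -> (-7.879,1.879) [heading=225, draw]
  RT 90: heading 225 -> 135
  -- iteration 4/4 --
  FD 3: (-7.879,1.879) -> (-10,4) [heading=135, draw]
  RT 90: heading 135 -> 45
]
Final: pos=(-10,4), heading=45, 4 segment(s) drawn

Start position: (-10, 4)
Final position: (-10, 4)
Distance = 0; < 1e-6 -> CLOSED

Answer: yes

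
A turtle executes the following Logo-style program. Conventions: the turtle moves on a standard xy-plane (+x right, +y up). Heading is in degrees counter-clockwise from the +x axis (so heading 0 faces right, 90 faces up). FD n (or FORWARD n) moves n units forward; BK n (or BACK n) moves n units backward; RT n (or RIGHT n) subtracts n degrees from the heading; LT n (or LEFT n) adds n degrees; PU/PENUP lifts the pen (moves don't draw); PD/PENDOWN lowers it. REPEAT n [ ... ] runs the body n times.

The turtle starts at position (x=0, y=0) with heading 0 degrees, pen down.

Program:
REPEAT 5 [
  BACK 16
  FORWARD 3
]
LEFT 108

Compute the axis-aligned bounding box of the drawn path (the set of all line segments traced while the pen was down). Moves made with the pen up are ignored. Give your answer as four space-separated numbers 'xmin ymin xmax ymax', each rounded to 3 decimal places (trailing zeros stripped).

Answer: -68 0 0 0

Derivation:
Executing turtle program step by step:
Start: pos=(0,0), heading=0, pen down
REPEAT 5 [
  -- iteration 1/5 --
  BK 16: (0,0) -> (-16,0) [heading=0, draw]
  FD 3: (-16,0) -> (-13,0) [heading=0, draw]
  -- iteration 2/5 --
  BK 16: (-13,0) -> (-29,0) [heading=0, draw]
  FD 3: (-29,0) -> (-26,0) [heading=0, draw]
  -- iteration 3/5 --
  BK 16: (-26,0) -> (-42,0) [heading=0, draw]
  FD 3: (-42,0) -> (-39,0) [heading=0, draw]
  -- iteration 4/5 --
  BK 16: (-39,0) -> (-55,0) [heading=0, draw]
  FD 3: (-55,0) -> (-52,0) [heading=0, draw]
  -- iteration 5/5 --
  BK 16: (-52,0) -> (-68,0) [heading=0, draw]
  FD 3: (-68,0) -> (-65,0) [heading=0, draw]
]
LT 108: heading 0 -> 108
Final: pos=(-65,0), heading=108, 10 segment(s) drawn

Segment endpoints: x in {-68, -65, -55, -52, -42, -39, -29, -26, -16, -13, 0}, y in {0}
xmin=-68, ymin=0, xmax=0, ymax=0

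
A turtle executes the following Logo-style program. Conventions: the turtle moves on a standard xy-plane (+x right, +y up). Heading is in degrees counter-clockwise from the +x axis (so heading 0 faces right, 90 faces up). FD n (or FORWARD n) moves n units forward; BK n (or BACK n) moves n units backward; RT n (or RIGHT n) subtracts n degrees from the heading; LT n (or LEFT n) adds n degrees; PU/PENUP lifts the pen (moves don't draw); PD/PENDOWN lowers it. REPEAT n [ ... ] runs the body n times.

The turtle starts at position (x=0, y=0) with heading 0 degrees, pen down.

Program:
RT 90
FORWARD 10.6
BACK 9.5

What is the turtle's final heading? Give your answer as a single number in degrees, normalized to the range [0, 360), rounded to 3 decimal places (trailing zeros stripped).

Executing turtle program step by step:
Start: pos=(0,0), heading=0, pen down
RT 90: heading 0 -> 270
FD 10.6: (0,0) -> (0,-10.6) [heading=270, draw]
BK 9.5: (0,-10.6) -> (0,-1.1) [heading=270, draw]
Final: pos=(0,-1.1), heading=270, 2 segment(s) drawn

Answer: 270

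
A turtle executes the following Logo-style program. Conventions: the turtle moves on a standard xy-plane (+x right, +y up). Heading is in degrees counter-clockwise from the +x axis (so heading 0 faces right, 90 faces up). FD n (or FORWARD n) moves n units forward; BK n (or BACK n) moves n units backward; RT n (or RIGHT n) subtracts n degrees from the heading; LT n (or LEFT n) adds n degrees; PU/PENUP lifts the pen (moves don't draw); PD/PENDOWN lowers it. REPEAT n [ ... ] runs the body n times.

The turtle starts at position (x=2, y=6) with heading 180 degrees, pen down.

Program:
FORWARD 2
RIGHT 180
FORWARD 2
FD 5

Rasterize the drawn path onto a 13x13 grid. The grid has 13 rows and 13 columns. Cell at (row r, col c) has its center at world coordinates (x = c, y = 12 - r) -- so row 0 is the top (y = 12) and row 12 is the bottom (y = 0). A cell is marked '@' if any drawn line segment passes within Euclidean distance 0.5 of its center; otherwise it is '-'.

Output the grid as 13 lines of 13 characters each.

Segment 0: (2,6) -> (0,6)
Segment 1: (0,6) -> (2,6)
Segment 2: (2,6) -> (7,6)

Answer: -------------
-------------
-------------
-------------
-------------
-------------
@@@@@@@@-----
-------------
-------------
-------------
-------------
-------------
-------------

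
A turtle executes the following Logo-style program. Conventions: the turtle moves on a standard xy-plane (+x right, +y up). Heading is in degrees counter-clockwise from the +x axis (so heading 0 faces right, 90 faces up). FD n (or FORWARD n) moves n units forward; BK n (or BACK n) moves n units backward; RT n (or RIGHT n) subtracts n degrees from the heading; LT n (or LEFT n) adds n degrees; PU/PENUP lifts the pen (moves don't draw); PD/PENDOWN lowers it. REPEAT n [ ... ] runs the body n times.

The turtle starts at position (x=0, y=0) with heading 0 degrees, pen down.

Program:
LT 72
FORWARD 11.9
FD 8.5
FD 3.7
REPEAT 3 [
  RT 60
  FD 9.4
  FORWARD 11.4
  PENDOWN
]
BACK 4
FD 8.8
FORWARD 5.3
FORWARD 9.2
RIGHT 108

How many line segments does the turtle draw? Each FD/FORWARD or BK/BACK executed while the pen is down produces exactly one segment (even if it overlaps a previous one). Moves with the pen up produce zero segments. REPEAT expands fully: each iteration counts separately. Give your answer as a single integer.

Answer: 13

Derivation:
Executing turtle program step by step:
Start: pos=(0,0), heading=0, pen down
LT 72: heading 0 -> 72
FD 11.9: (0,0) -> (3.677,11.318) [heading=72, draw]
FD 8.5: (3.677,11.318) -> (6.304,19.402) [heading=72, draw]
FD 3.7: (6.304,19.402) -> (7.447,22.92) [heading=72, draw]
REPEAT 3 [
  -- iteration 1/3 --
  RT 60: heading 72 -> 12
  FD 9.4: (7.447,22.92) -> (16.642,24.875) [heading=12, draw]
  FD 11.4: (16.642,24.875) -> (27.793,27.245) [heading=12, draw]
  PD: pen down
  -- iteration 2/3 --
  RT 60: heading 12 -> 312
  FD 9.4: (27.793,27.245) -> (34.083,20.259) [heading=312, draw]
  FD 11.4: (34.083,20.259) -> (41.711,11.788) [heading=312, draw]
  PD: pen down
  -- iteration 3/3 --
  RT 60: heading 312 -> 252
  FD 9.4: (41.711,11.788) -> (38.806,2.848) [heading=252, draw]
  FD 11.4: (38.806,2.848) -> (35.283,-7.994) [heading=252, draw]
  PD: pen down
]
BK 4: (35.283,-7.994) -> (36.519,-4.19) [heading=252, draw]
FD 8.8: (36.519,-4.19) -> (33.8,-12.559) [heading=252, draw]
FD 5.3: (33.8,-12.559) -> (32.162,-17.6) [heading=252, draw]
FD 9.2: (32.162,-17.6) -> (29.319,-26.35) [heading=252, draw]
RT 108: heading 252 -> 144
Final: pos=(29.319,-26.35), heading=144, 13 segment(s) drawn
Segments drawn: 13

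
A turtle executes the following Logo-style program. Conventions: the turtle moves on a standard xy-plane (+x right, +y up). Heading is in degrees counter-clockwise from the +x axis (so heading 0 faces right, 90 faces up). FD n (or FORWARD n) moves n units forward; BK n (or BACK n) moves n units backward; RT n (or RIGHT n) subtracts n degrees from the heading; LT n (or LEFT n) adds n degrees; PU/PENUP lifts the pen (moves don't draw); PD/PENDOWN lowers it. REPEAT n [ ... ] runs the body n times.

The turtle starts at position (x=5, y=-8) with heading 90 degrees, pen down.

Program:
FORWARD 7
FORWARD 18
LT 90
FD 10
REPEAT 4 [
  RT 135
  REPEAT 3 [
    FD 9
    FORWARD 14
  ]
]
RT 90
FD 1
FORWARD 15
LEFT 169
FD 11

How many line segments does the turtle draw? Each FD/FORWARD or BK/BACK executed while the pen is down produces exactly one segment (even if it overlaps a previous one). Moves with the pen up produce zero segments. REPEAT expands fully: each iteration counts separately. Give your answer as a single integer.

Answer: 30

Derivation:
Executing turtle program step by step:
Start: pos=(5,-8), heading=90, pen down
FD 7: (5,-8) -> (5,-1) [heading=90, draw]
FD 18: (5,-1) -> (5,17) [heading=90, draw]
LT 90: heading 90 -> 180
FD 10: (5,17) -> (-5,17) [heading=180, draw]
REPEAT 4 [
  -- iteration 1/4 --
  RT 135: heading 180 -> 45
  REPEAT 3 [
    -- iteration 1/3 --
    FD 9: (-5,17) -> (1.364,23.364) [heading=45, draw]
    FD 14: (1.364,23.364) -> (11.263,33.263) [heading=45, draw]
    -- iteration 2/3 --
    FD 9: (11.263,33.263) -> (17.627,39.627) [heading=45, draw]
    FD 14: (17.627,39.627) -> (27.527,49.527) [heading=45, draw]
    -- iteration 3/3 --
    FD 9: (27.527,49.527) -> (33.891,55.891) [heading=45, draw]
    FD 14: (33.891,55.891) -> (43.79,65.79) [heading=45, draw]
  ]
  -- iteration 2/4 --
  RT 135: heading 45 -> 270
  REPEAT 3 [
    -- iteration 1/3 --
    FD 9: (43.79,65.79) -> (43.79,56.79) [heading=270, draw]
    FD 14: (43.79,56.79) -> (43.79,42.79) [heading=270, draw]
    -- iteration 2/3 --
    FD 9: (43.79,42.79) -> (43.79,33.79) [heading=270, draw]
    FD 14: (43.79,33.79) -> (43.79,19.79) [heading=270, draw]
    -- iteration 3/3 --
    FD 9: (43.79,19.79) -> (43.79,10.79) [heading=270, draw]
    FD 14: (43.79,10.79) -> (43.79,-3.21) [heading=270, draw]
  ]
  -- iteration 3/4 --
  RT 135: heading 270 -> 135
  REPEAT 3 [
    -- iteration 1/3 --
    FD 9: (43.79,-3.21) -> (37.426,3.154) [heading=135, draw]
    FD 14: (37.426,3.154) -> (27.527,13.054) [heading=135, draw]
    -- iteration 2/3 --
    FD 9: (27.527,13.054) -> (21.163,19.418) [heading=135, draw]
    FD 14: (21.163,19.418) -> (11.263,29.317) [heading=135, draw]
    -- iteration 3/3 --
    FD 9: (11.263,29.317) -> (4.899,35.681) [heading=135, draw]
    FD 14: (4.899,35.681) -> (-5,45.581) [heading=135, draw]
  ]
  -- iteration 4/4 --
  RT 135: heading 135 -> 0
  REPEAT 3 [
    -- iteration 1/3 --
    FD 9: (-5,45.581) -> (4,45.581) [heading=0, draw]
    FD 14: (4,45.581) -> (18,45.581) [heading=0, draw]
    -- iteration 2/3 --
    FD 9: (18,45.581) -> (27,45.581) [heading=0, draw]
    FD 14: (27,45.581) -> (41,45.581) [heading=0, draw]
    -- iteration 3/3 --
    FD 9: (41,45.581) -> (50,45.581) [heading=0, draw]
    FD 14: (50,45.581) -> (64,45.581) [heading=0, draw]
  ]
]
RT 90: heading 0 -> 270
FD 1: (64,45.581) -> (64,44.581) [heading=270, draw]
FD 15: (64,44.581) -> (64,29.581) [heading=270, draw]
LT 169: heading 270 -> 79
FD 11: (64,29.581) -> (66.099,40.379) [heading=79, draw]
Final: pos=(66.099,40.379), heading=79, 30 segment(s) drawn
Segments drawn: 30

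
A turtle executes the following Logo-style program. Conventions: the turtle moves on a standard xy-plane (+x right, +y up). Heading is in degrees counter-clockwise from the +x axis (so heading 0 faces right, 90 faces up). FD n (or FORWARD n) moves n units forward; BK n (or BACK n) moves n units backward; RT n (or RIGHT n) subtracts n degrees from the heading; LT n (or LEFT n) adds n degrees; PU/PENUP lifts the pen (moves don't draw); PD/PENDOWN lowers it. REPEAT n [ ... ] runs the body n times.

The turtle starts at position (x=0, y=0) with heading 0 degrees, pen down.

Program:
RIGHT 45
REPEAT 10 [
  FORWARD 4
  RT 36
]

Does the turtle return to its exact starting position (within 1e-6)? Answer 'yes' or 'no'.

Answer: yes

Derivation:
Executing turtle program step by step:
Start: pos=(0,0), heading=0, pen down
RT 45: heading 0 -> 315
REPEAT 10 [
  -- iteration 1/10 --
  FD 4: (0,0) -> (2.828,-2.828) [heading=315, draw]
  RT 36: heading 315 -> 279
  -- iteration 2/10 --
  FD 4: (2.828,-2.828) -> (3.454,-6.779) [heading=279, draw]
  RT 36: heading 279 -> 243
  -- iteration 3/10 --
  FD 4: (3.454,-6.779) -> (1.638,-10.343) [heading=243, draw]
  RT 36: heading 243 -> 207
  -- iteration 4/10 --
  FD 4: (1.638,-10.343) -> (-1.926,-12.159) [heading=207, draw]
  RT 36: heading 207 -> 171
  -- iteration 5/10 --
  FD 4: (-1.926,-12.159) -> (-5.877,-11.533) [heading=171, draw]
  RT 36: heading 171 -> 135
  -- iteration 6/10 --
  FD 4: (-5.877,-11.533) -> (-8.705,-8.705) [heading=135, draw]
  RT 36: heading 135 -> 99
  -- iteration 7/10 --
  FD 4: (-8.705,-8.705) -> (-9.331,-4.754) [heading=99, draw]
  RT 36: heading 99 -> 63
  -- iteration 8/10 --
  FD 4: (-9.331,-4.754) -> (-7.515,-1.19) [heading=63, draw]
  RT 36: heading 63 -> 27
  -- iteration 9/10 --
  FD 4: (-7.515,-1.19) -> (-3.951,0.626) [heading=27, draw]
  RT 36: heading 27 -> 351
  -- iteration 10/10 --
  FD 4: (-3.951,0.626) -> (0,0) [heading=351, draw]
  RT 36: heading 351 -> 315
]
Final: pos=(0,0), heading=315, 10 segment(s) drawn

Start position: (0, 0)
Final position: (0, 0)
Distance = 0; < 1e-6 -> CLOSED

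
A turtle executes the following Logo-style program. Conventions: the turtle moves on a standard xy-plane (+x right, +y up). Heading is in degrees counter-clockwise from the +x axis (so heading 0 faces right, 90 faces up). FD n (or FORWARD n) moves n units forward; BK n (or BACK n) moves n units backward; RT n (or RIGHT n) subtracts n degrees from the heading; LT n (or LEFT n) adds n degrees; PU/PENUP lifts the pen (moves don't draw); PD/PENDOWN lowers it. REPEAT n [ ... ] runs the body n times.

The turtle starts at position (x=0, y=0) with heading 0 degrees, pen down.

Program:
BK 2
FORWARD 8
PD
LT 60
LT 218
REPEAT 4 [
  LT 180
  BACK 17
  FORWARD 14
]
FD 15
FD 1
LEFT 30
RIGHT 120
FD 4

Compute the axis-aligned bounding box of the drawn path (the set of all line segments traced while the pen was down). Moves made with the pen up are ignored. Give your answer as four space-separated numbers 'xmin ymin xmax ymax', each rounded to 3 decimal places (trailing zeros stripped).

Executing turtle program step by step:
Start: pos=(0,0), heading=0, pen down
BK 2: (0,0) -> (-2,0) [heading=0, draw]
FD 8: (-2,0) -> (6,0) [heading=0, draw]
PD: pen down
LT 60: heading 0 -> 60
LT 218: heading 60 -> 278
REPEAT 4 [
  -- iteration 1/4 --
  LT 180: heading 278 -> 98
  BK 17: (6,0) -> (8.366,-16.835) [heading=98, draw]
  FD 14: (8.366,-16.835) -> (6.418,-2.971) [heading=98, draw]
  -- iteration 2/4 --
  LT 180: heading 98 -> 278
  BK 17: (6.418,-2.971) -> (4.052,13.864) [heading=278, draw]
  FD 14: (4.052,13.864) -> (6,0) [heading=278, draw]
  -- iteration 3/4 --
  LT 180: heading 278 -> 98
  BK 17: (6,0) -> (8.366,-16.835) [heading=98, draw]
  FD 14: (8.366,-16.835) -> (6.418,-2.971) [heading=98, draw]
  -- iteration 4/4 --
  LT 180: heading 98 -> 278
  BK 17: (6.418,-2.971) -> (4.052,13.864) [heading=278, draw]
  FD 14: (4.052,13.864) -> (6,0) [heading=278, draw]
]
FD 15: (6,0) -> (8.088,-14.854) [heading=278, draw]
FD 1: (8.088,-14.854) -> (8.227,-15.844) [heading=278, draw]
LT 30: heading 278 -> 308
RT 120: heading 308 -> 188
FD 4: (8.227,-15.844) -> (4.266,-16.401) [heading=188, draw]
Final: pos=(4.266,-16.401), heading=188, 13 segment(s) drawn

Segment endpoints: x in {-2, 0, 4.052, 4.052, 4.266, 6, 6, 6.418, 8.088, 8.227, 8.366, 8.366}, y in {-16.835, -16.401, -15.844, -14.854, -2.971, 0, 13.864}
xmin=-2, ymin=-16.835, xmax=8.366, ymax=13.864

Answer: -2 -16.835 8.366 13.864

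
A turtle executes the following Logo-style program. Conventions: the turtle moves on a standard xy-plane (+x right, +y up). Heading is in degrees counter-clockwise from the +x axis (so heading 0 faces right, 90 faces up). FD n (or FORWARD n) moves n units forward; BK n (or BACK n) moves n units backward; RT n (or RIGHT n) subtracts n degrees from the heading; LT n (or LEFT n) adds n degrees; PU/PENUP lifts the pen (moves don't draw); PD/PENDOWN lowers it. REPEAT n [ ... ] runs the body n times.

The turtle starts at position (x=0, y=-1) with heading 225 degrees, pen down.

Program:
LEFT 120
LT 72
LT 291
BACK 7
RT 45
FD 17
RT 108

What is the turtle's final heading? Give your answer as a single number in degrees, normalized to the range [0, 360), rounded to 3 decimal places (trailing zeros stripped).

Answer: 195

Derivation:
Executing turtle program step by step:
Start: pos=(0,-1), heading=225, pen down
LT 120: heading 225 -> 345
LT 72: heading 345 -> 57
LT 291: heading 57 -> 348
BK 7: (0,-1) -> (-6.847,0.455) [heading=348, draw]
RT 45: heading 348 -> 303
FD 17: (-6.847,0.455) -> (2.412,-13.802) [heading=303, draw]
RT 108: heading 303 -> 195
Final: pos=(2.412,-13.802), heading=195, 2 segment(s) drawn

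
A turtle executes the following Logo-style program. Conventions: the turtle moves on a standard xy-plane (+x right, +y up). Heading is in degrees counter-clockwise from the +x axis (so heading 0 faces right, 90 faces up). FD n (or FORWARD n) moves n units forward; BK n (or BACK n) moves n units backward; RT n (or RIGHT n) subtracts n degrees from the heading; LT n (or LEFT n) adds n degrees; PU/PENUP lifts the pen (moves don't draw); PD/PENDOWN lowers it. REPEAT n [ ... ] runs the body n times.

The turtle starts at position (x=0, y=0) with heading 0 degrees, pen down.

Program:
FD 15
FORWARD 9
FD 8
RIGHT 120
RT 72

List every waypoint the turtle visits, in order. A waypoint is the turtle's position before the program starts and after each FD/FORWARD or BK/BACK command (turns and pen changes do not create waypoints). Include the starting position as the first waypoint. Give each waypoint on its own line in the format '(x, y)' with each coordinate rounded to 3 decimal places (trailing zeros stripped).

Executing turtle program step by step:
Start: pos=(0,0), heading=0, pen down
FD 15: (0,0) -> (15,0) [heading=0, draw]
FD 9: (15,0) -> (24,0) [heading=0, draw]
FD 8: (24,0) -> (32,0) [heading=0, draw]
RT 120: heading 0 -> 240
RT 72: heading 240 -> 168
Final: pos=(32,0), heading=168, 3 segment(s) drawn
Waypoints (4 total):
(0, 0)
(15, 0)
(24, 0)
(32, 0)

Answer: (0, 0)
(15, 0)
(24, 0)
(32, 0)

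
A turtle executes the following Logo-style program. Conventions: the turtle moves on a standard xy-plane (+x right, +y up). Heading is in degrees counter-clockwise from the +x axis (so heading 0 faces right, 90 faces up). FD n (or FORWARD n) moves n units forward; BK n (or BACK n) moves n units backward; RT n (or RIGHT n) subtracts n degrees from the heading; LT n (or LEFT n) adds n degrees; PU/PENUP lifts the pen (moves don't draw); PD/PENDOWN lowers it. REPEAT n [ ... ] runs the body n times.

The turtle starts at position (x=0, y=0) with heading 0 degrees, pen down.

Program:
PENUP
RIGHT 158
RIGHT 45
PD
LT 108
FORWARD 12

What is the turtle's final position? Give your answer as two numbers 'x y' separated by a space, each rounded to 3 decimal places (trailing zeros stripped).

Answer: -1.046 -11.954

Derivation:
Executing turtle program step by step:
Start: pos=(0,0), heading=0, pen down
PU: pen up
RT 158: heading 0 -> 202
RT 45: heading 202 -> 157
PD: pen down
LT 108: heading 157 -> 265
FD 12: (0,0) -> (-1.046,-11.954) [heading=265, draw]
Final: pos=(-1.046,-11.954), heading=265, 1 segment(s) drawn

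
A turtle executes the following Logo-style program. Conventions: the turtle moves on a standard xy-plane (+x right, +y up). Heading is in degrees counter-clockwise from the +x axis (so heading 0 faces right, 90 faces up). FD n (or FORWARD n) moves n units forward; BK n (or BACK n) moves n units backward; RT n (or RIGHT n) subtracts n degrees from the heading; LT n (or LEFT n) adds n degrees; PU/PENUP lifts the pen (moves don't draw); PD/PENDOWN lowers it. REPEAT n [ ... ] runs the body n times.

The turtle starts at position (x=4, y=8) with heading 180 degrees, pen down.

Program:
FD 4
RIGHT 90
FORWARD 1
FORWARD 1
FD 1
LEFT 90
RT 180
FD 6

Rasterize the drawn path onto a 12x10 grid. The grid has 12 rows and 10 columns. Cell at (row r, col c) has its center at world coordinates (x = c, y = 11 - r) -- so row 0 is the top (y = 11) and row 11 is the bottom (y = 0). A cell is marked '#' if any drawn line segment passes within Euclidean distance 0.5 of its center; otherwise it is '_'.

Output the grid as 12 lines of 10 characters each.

Answer: #######___
#_________
#_________
#####_____
__________
__________
__________
__________
__________
__________
__________
__________

Derivation:
Segment 0: (4,8) -> (0,8)
Segment 1: (0,8) -> (0,9)
Segment 2: (0,9) -> (0,10)
Segment 3: (0,10) -> (0,11)
Segment 4: (0,11) -> (6,11)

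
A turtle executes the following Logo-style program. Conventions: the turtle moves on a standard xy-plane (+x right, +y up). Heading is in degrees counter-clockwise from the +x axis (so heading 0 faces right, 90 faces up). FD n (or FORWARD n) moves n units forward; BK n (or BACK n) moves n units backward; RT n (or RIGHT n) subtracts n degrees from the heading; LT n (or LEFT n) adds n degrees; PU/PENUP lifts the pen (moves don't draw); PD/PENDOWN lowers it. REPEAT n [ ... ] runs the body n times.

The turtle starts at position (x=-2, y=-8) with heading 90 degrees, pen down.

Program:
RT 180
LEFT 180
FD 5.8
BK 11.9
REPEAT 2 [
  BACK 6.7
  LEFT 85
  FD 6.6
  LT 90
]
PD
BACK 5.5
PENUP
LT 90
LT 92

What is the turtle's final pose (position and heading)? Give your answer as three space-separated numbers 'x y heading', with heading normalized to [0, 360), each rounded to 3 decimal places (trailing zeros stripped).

Executing turtle program step by step:
Start: pos=(-2,-8), heading=90, pen down
RT 180: heading 90 -> 270
LT 180: heading 270 -> 90
FD 5.8: (-2,-8) -> (-2,-2.2) [heading=90, draw]
BK 11.9: (-2,-2.2) -> (-2,-14.1) [heading=90, draw]
REPEAT 2 [
  -- iteration 1/2 --
  BK 6.7: (-2,-14.1) -> (-2,-20.8) [heading=90, draw]
  LT 85: heading 90 -> 175
  FD 6.6: (-2,-20.8) -> (-8.575,-20.225) [heading=175, draw]
  LT 90: heading 175 -> 265
  -- iteration 2/2 --
  BK 6.7: (-8.575,-20.225) -> (-7.991,-13.55) [heading=265, draw]
  LT 85: heading 265 -> 350
  FD 6.6: (-7.991,-13.55) -> (-1.491,-14.696) [heading=350, draw]
  LT 90: heading 350 -> 80
]
PD: pen down
BK 5.5: (-1.491,-14.696) -> (-2.446,-20.113) [heading=80, draw]
PU: pen up
LT 90: heading 80 -> 170
LT 92: heading 170 -> 262
Final: pos=(-2.446,-20.113), heading=262, 7 segment(s) drawn

Answer: -2.446 -20.113 262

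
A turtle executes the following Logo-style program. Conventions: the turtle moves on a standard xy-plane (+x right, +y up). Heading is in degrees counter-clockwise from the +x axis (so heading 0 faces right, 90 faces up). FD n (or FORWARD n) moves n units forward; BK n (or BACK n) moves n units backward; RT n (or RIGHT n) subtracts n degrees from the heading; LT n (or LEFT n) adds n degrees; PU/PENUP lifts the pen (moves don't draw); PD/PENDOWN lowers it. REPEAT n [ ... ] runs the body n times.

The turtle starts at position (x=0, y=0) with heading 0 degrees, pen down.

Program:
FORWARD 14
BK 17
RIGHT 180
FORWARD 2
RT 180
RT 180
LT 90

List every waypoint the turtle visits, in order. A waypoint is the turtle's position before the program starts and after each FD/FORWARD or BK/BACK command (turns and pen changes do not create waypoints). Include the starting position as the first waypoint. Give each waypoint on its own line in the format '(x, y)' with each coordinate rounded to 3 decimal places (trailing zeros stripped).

Answer: (0, 0)
(14, 0)
(-3, 0)
(-5, 0)

Derivation:
Executing turtle program step by step:
Start: pos=(0,0), heading=0, pen down
FD 14: (0,0) -> (14,0) [heading=0, draw]
BK 17: (14,0) -> (-3,0) [heading=0, draw]
RT 180: heading 0 -> 180
FD 2: (-3,0) -> (-5,0) [heading=180, draw]
RT 180: heading 180 -> 0
RT 180: heading 0 -> 180
LT 90: heading 180 -> 270
Final: pos=(-5,0), heading=270, 3 segment(s) drawn
Waypoints (4 total):
(0, 0)
(14, 0)
(-3, 0)
(-5, 0)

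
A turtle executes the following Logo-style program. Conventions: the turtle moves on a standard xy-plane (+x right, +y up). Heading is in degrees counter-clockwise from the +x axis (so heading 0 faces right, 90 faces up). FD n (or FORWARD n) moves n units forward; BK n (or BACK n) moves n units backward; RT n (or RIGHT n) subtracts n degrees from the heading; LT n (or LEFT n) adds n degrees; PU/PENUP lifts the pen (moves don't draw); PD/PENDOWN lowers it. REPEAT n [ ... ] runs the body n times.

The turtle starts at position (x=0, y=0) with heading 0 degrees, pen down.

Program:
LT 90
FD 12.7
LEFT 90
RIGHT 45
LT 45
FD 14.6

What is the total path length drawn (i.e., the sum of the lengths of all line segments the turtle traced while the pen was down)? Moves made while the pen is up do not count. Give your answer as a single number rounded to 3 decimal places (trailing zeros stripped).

Answer: 27.3

Derivation:
Executing turtle program step by step:
Start: pos=(0,0), heading=0, pen down
LT 90: heading 0 -> 90
FD 12.7: (0,0) -> (0,12.7) [heading=90, draw]
LT 90: heading 90 -> 180
RT 45: heading 180 -> 135
LT 45: heading 135 -> 180
FD 14.6: (0,12.7) -> (-14.6,12.7) [heading=180, draw]
Final: pos=(-14.6,12.7), heading=180, 2 segment(s) drawn

Segment lengths:
  seg 1: (0,0) -> (0,12.7), length = 12.7
  seg 2: (0,12.7) -> (-14.6,12.7), length = 14.6
Total = 27.3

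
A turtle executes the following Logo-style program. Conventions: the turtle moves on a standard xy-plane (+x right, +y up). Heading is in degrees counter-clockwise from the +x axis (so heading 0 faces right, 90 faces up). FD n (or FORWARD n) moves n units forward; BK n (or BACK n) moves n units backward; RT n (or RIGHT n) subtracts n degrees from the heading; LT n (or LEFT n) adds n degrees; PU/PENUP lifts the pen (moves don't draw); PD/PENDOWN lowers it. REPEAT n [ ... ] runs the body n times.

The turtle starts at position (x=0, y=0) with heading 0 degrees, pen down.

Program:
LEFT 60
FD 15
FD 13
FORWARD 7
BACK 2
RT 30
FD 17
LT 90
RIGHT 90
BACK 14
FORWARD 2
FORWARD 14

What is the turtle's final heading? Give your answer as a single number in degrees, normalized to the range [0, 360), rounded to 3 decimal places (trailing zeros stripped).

Executing turtle program step by step:
Start: pos=(0,0), heading=0, pen down
LT 60: heading 0 -> 60
FD 15: (0,0) -> (7.5,12.99) [heading=60, draw]
FD 13: (7.5,12.99) -> (14,24.249) [heading=60, draw]
FD 7: (14,24.249) -> (17.5,30.311) [heading=60, draw]
BK 2: (17.5,30.311) -> (16.5,28.579) [heading=60, draw]
RT 30: heading 60 -> 30
FD 17: (16.5,28.579) -> (31.222,37.079) [heading=30, draw]
LT 90: heading 30 -> 120
RT 90: heading 120 -> 30
BK 14: (31.222,37.079) -> (19.098,30.079) [heading=30, draw]
FD 2: (19.098,30.079) -> (20.83,31.079) [heading=30, draw]
FD 14: (20.83,31.079) -> (32.954,38.079) [heading=30, draw]
Final: pos=(32.954,38.079), heading=30, 8 segment(s) drawn

Answer: 30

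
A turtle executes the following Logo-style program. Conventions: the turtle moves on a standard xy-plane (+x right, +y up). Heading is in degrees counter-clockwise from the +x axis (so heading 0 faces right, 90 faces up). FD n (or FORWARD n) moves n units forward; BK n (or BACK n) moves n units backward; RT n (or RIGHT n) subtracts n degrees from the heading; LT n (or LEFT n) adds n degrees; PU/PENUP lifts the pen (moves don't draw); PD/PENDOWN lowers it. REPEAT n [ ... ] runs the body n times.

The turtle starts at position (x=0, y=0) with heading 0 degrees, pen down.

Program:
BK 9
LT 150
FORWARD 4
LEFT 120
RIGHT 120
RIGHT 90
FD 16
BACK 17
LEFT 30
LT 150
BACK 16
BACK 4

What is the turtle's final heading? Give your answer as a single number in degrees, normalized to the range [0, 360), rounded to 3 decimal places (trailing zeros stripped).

Executing turtle program step by step:
Start: pos=(0,0), heading=0, pen down
BK 9: (0,0) -> (-9,0) [heading=0, draw]
LT 150: heading 0 -> 150
FD 4: (-9,0) -> (-12.464,2) [heading=150, draw]
LT 120: heading 150 -> 270
RT 120: heading 270 -> 150
RT 90: heading 150 -> 60
FD 16: (-12.464,2) -> (-4.464,15.856) [heading=60, draw]
BK 17: (-4.464,15.856) -> (-12.964,1.134) [heading=60, draw]
LT 30: heading 60 -> 90
LT 150: heading 90 -> 240
BK 16: (-12.964,1.134) -> (-4.964,14.99) [heading=240, draw]
BK 4: (-4.964,14.99) -> (-2.964,18.454) [heading=240, draw]
Final: pos=(-2.964,18.454), heading=240, 6 segment(s) drawn

Answer: 240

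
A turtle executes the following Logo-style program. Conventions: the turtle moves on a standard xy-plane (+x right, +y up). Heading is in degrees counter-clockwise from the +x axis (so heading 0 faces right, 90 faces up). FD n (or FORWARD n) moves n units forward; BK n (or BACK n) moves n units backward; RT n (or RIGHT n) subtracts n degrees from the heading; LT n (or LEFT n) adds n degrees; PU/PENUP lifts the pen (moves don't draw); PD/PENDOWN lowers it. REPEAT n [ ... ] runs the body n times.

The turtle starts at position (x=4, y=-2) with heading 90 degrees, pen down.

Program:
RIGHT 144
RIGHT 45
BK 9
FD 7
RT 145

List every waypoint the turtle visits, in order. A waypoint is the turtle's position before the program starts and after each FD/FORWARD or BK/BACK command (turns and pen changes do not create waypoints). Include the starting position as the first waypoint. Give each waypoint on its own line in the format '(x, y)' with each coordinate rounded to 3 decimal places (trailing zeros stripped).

Executing turtle program step by step:
Start: pos=(4,-2), heading=90, pen down
RT 144: heading 90 -> 306
RT 45: heading 306 -> 261
BK 9: (4,-2) -> (5.408,6.889) [heading=261, draw]
FD 7: (5.408,6.889) -> (4.313,-0.025) [heading=261, draw]
RT 145: heading 261 -> 116
Final: pos=(4.313,-0.025), heading=116, 2 segment(s) drawn
Waypoints (3 total):
(4, -2)
(5.408, 6.889)
(4.313, -0.025)

Answer: (4, -2)
(5.408, 6.889)
(4.313, -0.025)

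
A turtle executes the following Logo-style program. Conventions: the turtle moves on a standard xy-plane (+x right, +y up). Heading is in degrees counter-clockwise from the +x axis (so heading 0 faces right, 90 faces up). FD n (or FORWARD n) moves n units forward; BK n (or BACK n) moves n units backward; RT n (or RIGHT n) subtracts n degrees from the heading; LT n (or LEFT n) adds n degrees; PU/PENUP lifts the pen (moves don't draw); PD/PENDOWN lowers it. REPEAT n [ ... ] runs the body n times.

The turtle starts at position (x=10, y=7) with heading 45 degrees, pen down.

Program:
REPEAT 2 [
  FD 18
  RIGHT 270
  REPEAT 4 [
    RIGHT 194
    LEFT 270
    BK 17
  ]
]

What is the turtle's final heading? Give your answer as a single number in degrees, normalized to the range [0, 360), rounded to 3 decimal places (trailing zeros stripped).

Executing turtle program step by step:
Start: pos=(10,7), heading=45, pen down
REPEAT 2 [
  -- iteration 1/2 --
  FD 18: (10,7) -> (22.728,19.728) [heading=45, draw]
  RT 270: heading 45 -> 135
  REPEAT 4 [
    -- iteration 1/4 --
    RT 194: heading 135 -> 301
    LT 270: heading 301 -> 211
    BK 17: (22.728,19.728) -> (37.3,28.484) [heading=211, draw]
    -- iteration 2/4 --
    RT 194: heading 211 -> 17
    LT 270: heading 17 -> 287
    BK 17: (37.3,28.484) -> (32.329,44.741) [heading=287, draw]
    -- iteration 3/4 --
    RT 194: heading 287 -> 93
    LT 270: heading 93 -> 3
    BK 17: (32.329,44.741) -> (15.353,43.851) [heading=3, draw]
    -- iteration 4/4 --
    RT 194: heading 3 -> 169
    LT 270: heading 169 -> 79
    BK 17: (15.353,43.851) -> (12.109,27.163) [heading=79, draw]
  ]
  -- iteration 2/2 --
  FD 18: (12.109,27.163) -> (15.544,44.833) [heading=79, draw]
  RT 270: heading 79 -> 169
  REPEAT 4 [
    -- iteration 1/4 --
    RT 194: heading 169 -> 335
    LT 270: heading 335 -> 245
    BK 17: (15.544,44.833) -> (22.728,60.24) [heading=245, draw]
    -- iteration 2/4 --
    RT 194: heading 245 -> 51
    LT 270: heading 51 -> 321
    BK 17: (22.728,60.24) -> (9.517,70.938) [heading=321, draw]
    -- iteration 3/4 --
    RT 194: heading 321 -> 127
    LT 270: heading 127 -> 37
    BK 17: (9.517,70.938) -> (-4.06,60.707) [heading=37, draw]
    -- iteration 4/4 --
    RT 194: heading 37 -> 203
    LT 270: heading 203 -> 113
    BK 17: (-4.06,60.707) -> (2.582,45.059) [heading=113, draw]
  ]
]
Final: pos=(2.582,45.059), heading=113, 10 segment(s) drawn

Answer: 113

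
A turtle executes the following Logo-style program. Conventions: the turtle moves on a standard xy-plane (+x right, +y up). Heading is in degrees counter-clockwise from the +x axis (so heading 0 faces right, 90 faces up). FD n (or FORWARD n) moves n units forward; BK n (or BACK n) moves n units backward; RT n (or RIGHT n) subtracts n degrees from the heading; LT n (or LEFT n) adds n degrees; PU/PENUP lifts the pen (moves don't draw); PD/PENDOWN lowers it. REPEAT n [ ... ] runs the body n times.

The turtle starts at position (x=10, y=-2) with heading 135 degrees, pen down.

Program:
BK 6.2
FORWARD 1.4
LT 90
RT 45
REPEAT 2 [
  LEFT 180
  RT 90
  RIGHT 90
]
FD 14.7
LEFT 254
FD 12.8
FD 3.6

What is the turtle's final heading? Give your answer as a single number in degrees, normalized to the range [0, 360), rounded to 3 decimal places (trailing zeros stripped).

Answer: 74

Derivation:
Executing turtle program step by step:
Start: pos=(10,-2), heading=135, pen down
BK 6.2: (10,-2) -> (14.384,-6.384) [heading=135, draw]
FD 1.4: (14.384,-6.384) -> (13.394,-5.394) [heading=135, draw]
LT 90: heading 135 -> 225
RT 45: heading 225 -> 180
REPEAT 2 [
  -- iteration 1/2 --
  LT 180: heading 180 -> 0
  RT 90: heading 0 -> 270
  RT 90: heading 270 -> 180
  -- iteration 2/2 --
  LT 180: heading 180 -> 0
  RT 90: heading 0 -> 270
  RT 90: heading 270 -> 180
]
FD 14.7: (13.394,-5.394) -> (-1.306,-5.394) [heading=180, draw]
LT 254: heading 180 -> 74
FD 12.8: (-1.306,-5.394) -> (2.222,6.91) [heading=74, draw]
FD 3.6: (2.222,6.91) -> (3.215,10.371) [heading=74, draw]
Final: pos=(3.215,10.371), heading=74, 5 segment(s) drawn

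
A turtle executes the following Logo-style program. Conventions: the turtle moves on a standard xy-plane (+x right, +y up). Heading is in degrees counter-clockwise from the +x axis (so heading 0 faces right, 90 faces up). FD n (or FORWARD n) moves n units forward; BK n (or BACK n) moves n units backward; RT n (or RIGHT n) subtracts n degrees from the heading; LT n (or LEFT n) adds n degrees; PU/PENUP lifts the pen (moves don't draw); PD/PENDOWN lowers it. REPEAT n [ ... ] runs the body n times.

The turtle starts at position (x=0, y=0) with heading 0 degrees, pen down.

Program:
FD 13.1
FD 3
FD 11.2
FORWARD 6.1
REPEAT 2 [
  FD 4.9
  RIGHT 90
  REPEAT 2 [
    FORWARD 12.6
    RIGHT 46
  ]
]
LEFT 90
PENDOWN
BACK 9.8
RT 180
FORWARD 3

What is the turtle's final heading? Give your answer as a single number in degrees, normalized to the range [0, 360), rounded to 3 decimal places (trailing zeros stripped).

Executing turtle program step by step:
Start: pos=(0,0), heading=0, pen down
FD 13.1: (0,0) -> (13.1,0) [heading=0, draw]
FD 3: (13.1,0) -> (16.1,0) [heading=0, draw]
FD 11.2: (16.1,0) -> (27.3,0) [heading=0, draw]
FD 6.1: (27.3,0) -> (33.4,0) [heading=0, draw]
REPEAT 2 [
  -- iteration 1/2 --
  FD 4.9: (33.4,0) -> (38.3,0) [heading=0, draw]
  RT 90: heading 0 -> 270
  REPEAT 2 [
    -- iteration 1/2 --
    FD 12.6: (38.3,0) -> (38.3,-12.6) [heading=270, draw]
    RT 46: heading 270 -> 224
    -- iteration 2/2 --
    FD 12.6: (38.3,-12.6) -> (29.236,-21.353) [heading=224, draw]
    RT 46: heading 224 -> 178
  ]
  -- iteration 2/2 --
  FD 4.9: (29.236,-21.353) -> (24.339,-21.182) [heading=178, draw]
  RT 90: heading 178 -> 88
  REPEAT 2 [
    -- iteration 1/2 --
    FD 12.6: (24.339,-21.182) -> (24.779,-8.589) [heading=88, draw]
    RT 46: heading 88 -> 42
    -- iteration 2/2 --
    FD 12.6: (24.779,-8.589) -> (34.143,-0.158) [heading=42, draw]
    RT 46: heading 42 -> 356
  ]
]
LT 90: heading 356 -> 86
PD: pen down
BK 9.8: (34.143,-0.158) -> (33.459,-9.934) [heading=86, draw]
RT 180: heading 86 -> 266
FD 3: (33.459,-9.934) -> (33.25,-12.927) [heading=266, draw]
Final: pos=(33.25,-12.927), heading=266, 12 segment(s) drawn

Answer: 266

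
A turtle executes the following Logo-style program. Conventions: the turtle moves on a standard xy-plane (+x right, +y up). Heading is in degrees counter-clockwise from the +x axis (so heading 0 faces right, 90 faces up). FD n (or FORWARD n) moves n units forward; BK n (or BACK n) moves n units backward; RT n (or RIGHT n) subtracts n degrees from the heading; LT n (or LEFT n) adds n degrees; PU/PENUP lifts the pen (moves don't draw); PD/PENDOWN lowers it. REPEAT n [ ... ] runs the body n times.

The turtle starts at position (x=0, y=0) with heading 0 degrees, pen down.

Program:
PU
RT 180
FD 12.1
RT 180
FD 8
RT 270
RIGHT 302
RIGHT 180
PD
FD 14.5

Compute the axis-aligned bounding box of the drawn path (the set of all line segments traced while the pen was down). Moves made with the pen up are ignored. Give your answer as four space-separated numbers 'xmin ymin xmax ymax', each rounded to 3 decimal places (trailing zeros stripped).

Executing turtle program step by step:
Start: pos=(0,0), heading=0, pen down
PU: pen up
RT 180: heading 0 -> 180
FD 12.1: (0,0) -> (-12.1,0) [heading=180, move]
RT 180: heading 180 -> 0
FD 8: (-12.1,0) -> (-4.1,0) [heading=0, move]
RT 270: heading 0 -> 90
RT 302: heading 90 -> 148
RT 180: heading 148 -> 328
PD: pen down
FD 14.5: (-4.1,0) -> (8.197,-7.684) [heading=328, draw]
Final: pos=(8.197,-7.684), heading=328, 1 segment(s) drawn

Segment endpoints: x in {-4.1, 8.197}, y in {-7.684, 0}
xmin=-4.1, ymin=-7.684, xmax=8.197, ymax=0

Answer: -4.1 -7.684 8.197 0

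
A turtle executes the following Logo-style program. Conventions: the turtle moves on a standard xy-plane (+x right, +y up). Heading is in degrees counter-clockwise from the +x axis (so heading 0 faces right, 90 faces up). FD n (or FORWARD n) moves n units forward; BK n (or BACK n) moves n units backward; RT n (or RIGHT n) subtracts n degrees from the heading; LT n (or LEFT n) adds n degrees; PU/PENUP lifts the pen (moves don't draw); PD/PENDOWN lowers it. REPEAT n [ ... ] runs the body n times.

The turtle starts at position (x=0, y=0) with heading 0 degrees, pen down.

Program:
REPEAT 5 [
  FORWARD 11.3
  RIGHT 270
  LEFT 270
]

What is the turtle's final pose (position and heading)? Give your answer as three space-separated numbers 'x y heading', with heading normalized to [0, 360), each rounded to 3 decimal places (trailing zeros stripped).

Answer: 56.5 0 0

Derivation:
Executing turtle program step by step:
Start: pos=(0,0), heading=0, pen down
REPEAT 5 [
  -- iteration 1/5 --
  FD 11.3: (0,0) -> (11.3,0) [heading=0, draw]
  RT 270: heading 0 -> 90
  LT 270: heading 90 -> 0
  -- iteration 2/5 --
  FD 11.3: (11.3,0) -> (22.6,0) [heading=0, draw]
  RT 270: heading 0 -> 90
  LT 270: heading 90 -> 0
  -- iteration 3/5 --
  FD 11.3: (22.6,0) -> (33.9,0) [heading=0, draw]
  RT 270: heading 0 -> 90
  LT 270: heading 90 -> 0
  -- iteration 4/5 --
  FD 11.3: (33.9,0) -> (45.2,0) [heading=0, draw]
  RT 270: heading 0 -> 90
  LT 270: heading 90 -> 0
  -- iteration 5/5 --
  FD 11.3: (45.2,0) -> (56.5,0) [heading=0, draw]
  RT 270: heading 0 -> 90
  LT 270: heading 90 -> 0
]
Final: pos=(56.5,0), heading=0, 5 segment(s) drawn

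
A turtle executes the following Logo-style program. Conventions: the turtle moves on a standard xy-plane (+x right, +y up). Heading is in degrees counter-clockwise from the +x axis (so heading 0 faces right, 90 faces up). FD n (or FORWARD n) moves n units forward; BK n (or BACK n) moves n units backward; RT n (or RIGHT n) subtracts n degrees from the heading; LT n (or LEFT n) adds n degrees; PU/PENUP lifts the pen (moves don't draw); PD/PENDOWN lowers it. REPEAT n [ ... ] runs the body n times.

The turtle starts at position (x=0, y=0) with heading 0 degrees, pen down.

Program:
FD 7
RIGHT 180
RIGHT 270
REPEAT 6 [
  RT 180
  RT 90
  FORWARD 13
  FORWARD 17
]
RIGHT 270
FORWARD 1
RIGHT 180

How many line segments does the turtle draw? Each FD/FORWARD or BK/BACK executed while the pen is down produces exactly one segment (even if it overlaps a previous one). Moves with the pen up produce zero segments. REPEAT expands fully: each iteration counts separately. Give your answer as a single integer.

Answer: 14

Derivation:
Executing turtle program step by step:
Start: pos=(0,0), heading=0, pen down
FD 7: (0,0) -> (7,0) [heading=0, draw]
RT 180: heading 0 -> 180
RT 270: heading 180 -> 270
REPEAT 6 [
  -- iteration 1/6 --
  RT 180: heading 270 -> 90
  RT 90: heading 90 -> 0
  FD 13: (7,0) -> (20,0) [heading=0, draw]
  FD 17: (20,0) -> (37,0) [heading=0, draw]
  -- iteration 2/6 --
  RT 180: heading 0 -> 180
  RT 90: heading 180 -> 90
  FD 13: (37,0) -> (37,13) [heading=90, draw]
  FD 17: (37,13) -> (37,30) [heading=90, draw]
  -- iteration 3/6 --
  RT 180: heading 90 -> 270
  RT 90: heading 270 -> 180
  FD 13: (37,30) -> (24,30) [heading=180, draw]
  FD 17: (24,30) -> (7,30) [heading=180, draw]
  -- iteration 4/6 --
  RT 180: heading 180 -> 0
  RT 90: heading 0 -> 270
  FD 13: (7,30) -> (7,17) [heading=270, draw]
  FD 17: (7,17) -> (7,0) [heading=270, draw]
  -- iteration 5/6 --
  RT 180: heading 270 -> 90
  RT 90: heading 90 -> 0
  FD 13: (7,0) -> (20,0) [heading=0, draw]
  FD 17: (20,0) -> (37,0) [heading=0, draw]
  -- iteration 6/6 --
  RT 180: heading 0 -> 180
  RT 90: heading 180 -> 90
  FD 13: (37,0) -> (37,13) [heading=90, draw]
  FD 17: (37,13) -> (37,30) [heading=90, draw]
]
RT 270: heading 90 -> 180
FD 1: (37,30) -> (36,30) [heading=180, draw]
RT 180: heading 180 -> 0
Final: pos=(36,30), heading=0, 14 segment(s) drawn
Segments drawn: 14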